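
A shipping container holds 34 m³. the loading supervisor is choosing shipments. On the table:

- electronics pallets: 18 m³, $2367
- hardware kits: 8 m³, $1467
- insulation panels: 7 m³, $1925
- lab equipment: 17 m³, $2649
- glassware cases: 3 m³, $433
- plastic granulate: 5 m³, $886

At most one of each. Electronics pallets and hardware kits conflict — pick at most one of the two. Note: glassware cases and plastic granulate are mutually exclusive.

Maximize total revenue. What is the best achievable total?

Best packing: hardware kits + insulation panels + lab equipment — 32 m³, 6041 total.
An exhaustive check of the 64 subsets confirms 6041.

6041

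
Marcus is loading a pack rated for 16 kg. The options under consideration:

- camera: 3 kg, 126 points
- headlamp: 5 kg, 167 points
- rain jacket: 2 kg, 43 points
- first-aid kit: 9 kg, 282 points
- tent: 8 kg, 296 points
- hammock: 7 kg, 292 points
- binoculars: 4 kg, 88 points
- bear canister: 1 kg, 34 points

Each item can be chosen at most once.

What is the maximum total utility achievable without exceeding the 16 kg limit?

622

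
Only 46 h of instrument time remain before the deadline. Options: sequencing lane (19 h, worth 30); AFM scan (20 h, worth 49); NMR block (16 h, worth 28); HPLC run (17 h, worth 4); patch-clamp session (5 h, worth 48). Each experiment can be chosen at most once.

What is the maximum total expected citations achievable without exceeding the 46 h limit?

Taking the top-ratio experiments first gives AFM scan + NMR block + patch-clamp session for 125 (41 h).
Replace NMR block with sequencing lane: the trade gains 2 net, giving 127 at 44 h.
The closest alternative, AFM scan + NMR block + patch-clamp session, reaches only 125.

127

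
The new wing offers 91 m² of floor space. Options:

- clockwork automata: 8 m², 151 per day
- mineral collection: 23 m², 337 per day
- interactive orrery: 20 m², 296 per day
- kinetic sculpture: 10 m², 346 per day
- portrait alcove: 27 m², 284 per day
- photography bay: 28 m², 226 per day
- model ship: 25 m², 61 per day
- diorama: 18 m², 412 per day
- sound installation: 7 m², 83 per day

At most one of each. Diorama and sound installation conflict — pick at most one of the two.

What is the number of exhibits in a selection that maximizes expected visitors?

5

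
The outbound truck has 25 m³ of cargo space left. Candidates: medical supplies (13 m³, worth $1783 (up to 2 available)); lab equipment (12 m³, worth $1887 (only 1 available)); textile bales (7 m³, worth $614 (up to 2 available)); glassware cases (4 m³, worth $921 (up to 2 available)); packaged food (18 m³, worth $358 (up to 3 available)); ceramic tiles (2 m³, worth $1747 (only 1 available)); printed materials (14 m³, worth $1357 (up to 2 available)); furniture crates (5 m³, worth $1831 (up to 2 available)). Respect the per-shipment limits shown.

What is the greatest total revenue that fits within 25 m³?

Taking the top-ratio shipments first gives 2×glassware cases + ceramic tiles + 2×furniture crates for 7251 (20 m³).
The 8 m³ tied up in 2×glassware cases is better spent on lab equipment — total rises to 7296 (24 m³).
That's the maximum — no swap from here does better than 7296.

7296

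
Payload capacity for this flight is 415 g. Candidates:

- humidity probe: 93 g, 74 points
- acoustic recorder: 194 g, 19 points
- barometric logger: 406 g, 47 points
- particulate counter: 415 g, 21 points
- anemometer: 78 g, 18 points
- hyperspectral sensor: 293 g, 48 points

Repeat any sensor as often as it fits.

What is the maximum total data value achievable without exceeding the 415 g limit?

By data value per g: humidity probe 0.80, anemometer 0.23, hyperspectral sensor 0.16, barometric logger 0.12 lead.
Best packing: 4×humidity probe — 372 g, 296 total.

296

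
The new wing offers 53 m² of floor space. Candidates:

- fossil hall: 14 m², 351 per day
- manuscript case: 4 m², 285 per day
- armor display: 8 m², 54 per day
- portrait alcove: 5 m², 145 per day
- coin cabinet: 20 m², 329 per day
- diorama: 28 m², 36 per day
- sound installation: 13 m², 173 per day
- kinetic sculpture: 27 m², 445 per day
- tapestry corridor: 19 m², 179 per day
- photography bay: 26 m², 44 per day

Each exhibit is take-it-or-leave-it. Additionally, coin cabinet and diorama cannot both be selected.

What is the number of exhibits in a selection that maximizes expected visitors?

4

The maximum expected visitors within 53 m² is 1226.
For example fossil hall + manuscript case + portrait alcove + kinetic sculpture achieves it, using 50 m².
All optima have 4 exhibits.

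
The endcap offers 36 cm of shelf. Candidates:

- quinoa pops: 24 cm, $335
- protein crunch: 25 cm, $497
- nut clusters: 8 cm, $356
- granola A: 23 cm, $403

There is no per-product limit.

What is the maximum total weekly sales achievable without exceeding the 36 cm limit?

1424

Taking 4×nut clusters: 32 cm used, 1424 in weekly sales.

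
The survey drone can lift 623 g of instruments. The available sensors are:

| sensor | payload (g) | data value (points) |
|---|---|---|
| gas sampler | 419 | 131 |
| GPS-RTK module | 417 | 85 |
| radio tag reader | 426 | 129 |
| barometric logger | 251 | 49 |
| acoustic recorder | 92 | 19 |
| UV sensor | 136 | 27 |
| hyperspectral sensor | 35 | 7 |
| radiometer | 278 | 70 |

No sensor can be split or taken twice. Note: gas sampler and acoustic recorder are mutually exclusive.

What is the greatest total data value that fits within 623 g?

Gas sampler + UV sensor + hyperspectral sensor uses 590 of the 623 g and totals 165.
An exhaustive check of the 256 subsets confirms 165.

165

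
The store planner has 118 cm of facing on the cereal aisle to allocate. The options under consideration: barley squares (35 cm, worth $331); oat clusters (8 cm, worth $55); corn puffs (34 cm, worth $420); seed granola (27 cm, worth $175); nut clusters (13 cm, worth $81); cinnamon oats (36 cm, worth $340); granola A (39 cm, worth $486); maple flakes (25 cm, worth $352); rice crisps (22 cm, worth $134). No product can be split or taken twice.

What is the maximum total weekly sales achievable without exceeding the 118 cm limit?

1339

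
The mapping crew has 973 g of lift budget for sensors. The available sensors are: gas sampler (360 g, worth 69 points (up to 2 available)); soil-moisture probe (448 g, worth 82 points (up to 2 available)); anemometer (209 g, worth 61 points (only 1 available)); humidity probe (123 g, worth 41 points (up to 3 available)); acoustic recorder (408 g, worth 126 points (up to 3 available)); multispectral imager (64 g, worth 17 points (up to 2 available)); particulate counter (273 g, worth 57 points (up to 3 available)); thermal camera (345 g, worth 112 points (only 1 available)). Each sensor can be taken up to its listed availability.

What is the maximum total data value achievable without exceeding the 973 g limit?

Ranking by ratio (data value/g): humidity probe 0.33, thermal camera 0.32, acoustic recorder 0.31.
Greedy by ratio would take anemometer + 3×humidity probe + thermal camera: 923 g used, total 296.
The 369 g tied up in 3×humidity probe is better spent on acoustic recorder — total rises to 299 (962 g).

299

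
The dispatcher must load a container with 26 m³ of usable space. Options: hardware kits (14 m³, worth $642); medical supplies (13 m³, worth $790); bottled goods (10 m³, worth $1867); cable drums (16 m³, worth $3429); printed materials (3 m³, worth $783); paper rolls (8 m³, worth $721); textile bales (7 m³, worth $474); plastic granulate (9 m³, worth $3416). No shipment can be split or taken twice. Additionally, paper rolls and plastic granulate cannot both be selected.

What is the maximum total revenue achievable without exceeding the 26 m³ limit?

6845

Taking the top-ratio shipments first gives bottled goods + printed materials + plastic granulate for 6066 (22 m³).
Replace bottled goods and printed materials with cable drums: the trade gains 779 net, giving 6845 at 25 m³.
The closest alternative, bottled goods + printed materials + plastic granulate, reaches only 6066.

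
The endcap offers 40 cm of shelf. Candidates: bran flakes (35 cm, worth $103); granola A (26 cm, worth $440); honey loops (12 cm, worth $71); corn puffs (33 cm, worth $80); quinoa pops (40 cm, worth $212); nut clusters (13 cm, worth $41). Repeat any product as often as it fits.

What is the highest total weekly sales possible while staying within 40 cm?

511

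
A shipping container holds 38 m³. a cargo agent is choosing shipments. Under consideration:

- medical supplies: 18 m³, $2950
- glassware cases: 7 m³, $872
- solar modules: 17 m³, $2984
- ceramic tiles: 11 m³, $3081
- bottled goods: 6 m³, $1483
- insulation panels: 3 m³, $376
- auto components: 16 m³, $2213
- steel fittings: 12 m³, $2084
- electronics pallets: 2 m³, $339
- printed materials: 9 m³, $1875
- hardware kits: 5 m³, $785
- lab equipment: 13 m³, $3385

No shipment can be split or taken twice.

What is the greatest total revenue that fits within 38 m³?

Ranking by ratio (revenue/m³): ceramic tiles 280.09, lab equipment 260.38, bottled goods 247.17.
Greedy by ratio would take ceramic tiles + bottled goods + electronics pallets + hardware kits + lab equipment: 37 m³ used, total 9073.
The 8 m³ tied up in bottled goods and electronics pallets is better spent on printed materials — total rises to 9126 (38 m³).
Next best is ceramic tiles + bottled goods + insulation panels + hardware kits + lab equipment at 9110 (38 m³) — short by 16.

9126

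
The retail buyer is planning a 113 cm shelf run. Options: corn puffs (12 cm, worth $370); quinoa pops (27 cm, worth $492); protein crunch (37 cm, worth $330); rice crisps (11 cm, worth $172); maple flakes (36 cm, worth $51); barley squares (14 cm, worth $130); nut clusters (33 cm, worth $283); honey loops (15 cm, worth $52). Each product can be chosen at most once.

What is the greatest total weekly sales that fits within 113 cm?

Ranking by ratio (weekly sales/cm): corn puffs 30.83, quinoa pops 18.22, rice crisps 15.64, barley squares 9.29.
Greedy by ratio would take corn puffs + quinoa pops + protein crunch + rice crisps + barley squares: 101 cm used, total 1494.
The 37 cm tied up in protein crunch is better spent on nut clusters + honey loops — total rises to 1499 (112 cm).

1499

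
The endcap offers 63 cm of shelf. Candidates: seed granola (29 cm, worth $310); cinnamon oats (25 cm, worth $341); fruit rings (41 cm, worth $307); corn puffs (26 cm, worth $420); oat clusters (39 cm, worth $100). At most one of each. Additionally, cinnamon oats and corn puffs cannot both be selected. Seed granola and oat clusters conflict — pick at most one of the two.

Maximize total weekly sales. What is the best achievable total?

730

Seed granola + corn puffs uses 55 of the 63 cm and totals 730.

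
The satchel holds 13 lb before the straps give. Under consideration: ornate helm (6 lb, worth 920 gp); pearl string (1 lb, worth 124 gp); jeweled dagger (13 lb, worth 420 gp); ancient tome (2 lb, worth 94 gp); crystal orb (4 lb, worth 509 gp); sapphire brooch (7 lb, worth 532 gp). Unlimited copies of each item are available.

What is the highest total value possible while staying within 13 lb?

Taking 2×ornate helm + pearl string: 13 lb used, 1964 in value.
Every other selection either busts 13 lb or fails to beat 1964.

1964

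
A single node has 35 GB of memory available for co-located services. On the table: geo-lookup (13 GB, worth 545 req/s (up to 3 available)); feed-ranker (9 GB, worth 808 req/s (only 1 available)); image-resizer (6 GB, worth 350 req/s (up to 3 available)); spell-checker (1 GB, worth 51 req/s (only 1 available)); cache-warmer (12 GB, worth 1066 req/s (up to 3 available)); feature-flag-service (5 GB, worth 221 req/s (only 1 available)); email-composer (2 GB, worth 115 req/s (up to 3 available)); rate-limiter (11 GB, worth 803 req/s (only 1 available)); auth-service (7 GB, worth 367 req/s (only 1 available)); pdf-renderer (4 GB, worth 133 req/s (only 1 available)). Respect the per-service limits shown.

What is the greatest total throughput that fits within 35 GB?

3055

Best packing: feed-ranker + 2×cache-warmer + email-composer — 35 GB, 3055 total.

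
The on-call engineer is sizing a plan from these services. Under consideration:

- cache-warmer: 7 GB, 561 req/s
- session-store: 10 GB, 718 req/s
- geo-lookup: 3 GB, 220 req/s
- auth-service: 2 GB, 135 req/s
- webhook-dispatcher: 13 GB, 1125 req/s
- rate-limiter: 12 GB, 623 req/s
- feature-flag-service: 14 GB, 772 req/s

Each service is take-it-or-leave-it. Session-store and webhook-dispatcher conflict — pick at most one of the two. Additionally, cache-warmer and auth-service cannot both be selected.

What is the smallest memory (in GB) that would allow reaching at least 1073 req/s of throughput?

13

Look for the lowest-memory combination reaching 1073.
Taking webhook-dispatcher gives 1125 (≥ 1073) for 13 GB.
Below 13 GB the best achievable stays under 1073.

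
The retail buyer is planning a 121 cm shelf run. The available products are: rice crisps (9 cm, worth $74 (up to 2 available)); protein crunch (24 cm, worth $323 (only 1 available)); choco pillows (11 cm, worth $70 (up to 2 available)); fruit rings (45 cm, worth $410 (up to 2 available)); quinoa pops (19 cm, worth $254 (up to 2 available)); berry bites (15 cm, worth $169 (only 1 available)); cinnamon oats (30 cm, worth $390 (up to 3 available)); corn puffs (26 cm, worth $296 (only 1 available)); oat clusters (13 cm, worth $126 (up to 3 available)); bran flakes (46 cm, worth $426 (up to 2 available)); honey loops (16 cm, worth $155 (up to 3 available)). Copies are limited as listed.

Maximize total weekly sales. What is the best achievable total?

1526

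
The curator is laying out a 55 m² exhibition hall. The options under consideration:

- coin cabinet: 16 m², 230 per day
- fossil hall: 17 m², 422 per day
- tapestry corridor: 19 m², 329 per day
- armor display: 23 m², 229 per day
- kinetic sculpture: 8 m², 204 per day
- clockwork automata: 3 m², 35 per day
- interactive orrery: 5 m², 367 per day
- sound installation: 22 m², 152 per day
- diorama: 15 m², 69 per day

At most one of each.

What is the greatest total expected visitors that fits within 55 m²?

1357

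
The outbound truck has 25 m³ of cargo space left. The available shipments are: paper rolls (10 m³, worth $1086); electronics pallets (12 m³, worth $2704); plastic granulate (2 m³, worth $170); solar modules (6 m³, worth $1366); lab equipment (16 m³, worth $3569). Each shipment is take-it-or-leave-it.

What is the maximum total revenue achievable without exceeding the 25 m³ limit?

5105

Density check — solar modules 227.67, electronics pallets 225.33, lab equipment 223.06 are the best per m³.
A density-first pass picks electronics pallets + plastic granulate + solar modules — 4240 at 20 m³.
Replace electronics pallets with lab equipment: the trade gains 865 net, giving 5105 at 24 m³.
The spare 1 m³ is too small for any remaining shipment, and no exchange beats 5105.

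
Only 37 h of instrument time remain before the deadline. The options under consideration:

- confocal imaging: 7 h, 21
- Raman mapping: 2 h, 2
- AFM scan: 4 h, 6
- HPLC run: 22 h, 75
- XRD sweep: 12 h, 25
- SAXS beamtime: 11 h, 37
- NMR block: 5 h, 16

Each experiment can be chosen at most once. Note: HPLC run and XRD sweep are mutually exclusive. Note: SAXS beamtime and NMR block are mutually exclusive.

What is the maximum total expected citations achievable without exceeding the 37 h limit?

Ranking by ratio (expected citations/h): HPLC run 3.41, SAXS beamtime 3.36, NMR block 3.20, confocal imaging 3.00.
The ratio ordering already packs tightly: AFM scan + HPLC run + SAXS beamtime, 37 h, 118.
An exhaustive check of the 128 subsets confirms 118.

118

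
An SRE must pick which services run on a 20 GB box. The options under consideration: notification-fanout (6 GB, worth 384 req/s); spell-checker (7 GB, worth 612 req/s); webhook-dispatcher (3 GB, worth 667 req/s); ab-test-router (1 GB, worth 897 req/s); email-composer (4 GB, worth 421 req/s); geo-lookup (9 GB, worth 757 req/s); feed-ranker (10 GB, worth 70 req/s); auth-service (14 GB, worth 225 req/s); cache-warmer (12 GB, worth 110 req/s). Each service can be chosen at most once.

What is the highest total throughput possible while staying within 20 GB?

A density-first pass picks spell-checker + webhook-dispatcher + ab-test-router + email-composer — 2597 at 15 GB.
Replace email-composer with geo-lookup: the trade gains 336 net, giving 2933 at 20 GB.

2933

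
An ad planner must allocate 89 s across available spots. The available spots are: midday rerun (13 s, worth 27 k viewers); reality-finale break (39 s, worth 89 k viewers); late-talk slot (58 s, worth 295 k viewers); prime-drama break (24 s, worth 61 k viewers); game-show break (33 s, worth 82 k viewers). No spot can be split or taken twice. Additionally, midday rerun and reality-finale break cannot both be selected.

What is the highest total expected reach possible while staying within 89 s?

356

Taking late-talk slot + prime-drama break: 82 s used, 356 in expected reach.
Runner-up midday rerun + late-talk slot tops out at 322.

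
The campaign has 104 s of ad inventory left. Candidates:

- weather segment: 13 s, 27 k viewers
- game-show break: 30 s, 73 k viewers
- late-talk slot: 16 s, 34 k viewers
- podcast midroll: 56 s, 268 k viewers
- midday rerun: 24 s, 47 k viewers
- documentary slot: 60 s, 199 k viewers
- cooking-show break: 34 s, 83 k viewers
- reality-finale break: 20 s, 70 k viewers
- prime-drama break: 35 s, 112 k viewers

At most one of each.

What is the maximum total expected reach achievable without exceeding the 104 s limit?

A density-first pass picks late-talk slot + podcast midroll + reality-finale break — 372 at 92 s.
Dropping late-talk slot and reality-finale break frees 36 s; slotting in weather segment + prime-drama break (48 s) lifts the total to 407 at 104 s.
Runner-up podcast midroll + midday rerun + reality-finale break tops out at 385.

407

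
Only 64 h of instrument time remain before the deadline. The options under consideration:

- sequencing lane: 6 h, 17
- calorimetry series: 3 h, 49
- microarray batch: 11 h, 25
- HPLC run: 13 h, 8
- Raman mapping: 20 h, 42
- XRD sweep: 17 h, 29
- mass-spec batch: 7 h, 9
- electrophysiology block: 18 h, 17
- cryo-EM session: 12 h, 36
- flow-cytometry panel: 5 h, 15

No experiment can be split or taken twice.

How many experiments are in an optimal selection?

7

Best achievable expected citations is 193.
sequencing lane + calorimetry series + microarray batch + Raman mapping + mass-spec batch + cryo-EM session + flow-cytometry panel hits 193 at 64 h.
Any selection reaching 193 contains exactly 7 experiments.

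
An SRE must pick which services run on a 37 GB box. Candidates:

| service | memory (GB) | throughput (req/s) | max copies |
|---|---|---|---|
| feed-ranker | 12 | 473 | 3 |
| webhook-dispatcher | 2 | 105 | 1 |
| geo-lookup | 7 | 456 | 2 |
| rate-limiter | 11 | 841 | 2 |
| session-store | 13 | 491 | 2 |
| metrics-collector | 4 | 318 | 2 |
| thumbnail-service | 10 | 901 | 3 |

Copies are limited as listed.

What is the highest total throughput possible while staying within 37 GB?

3159

Greedy by ratio would take webhook-dispatcher + metrics-collector + 3×thumbnail-service: 36 GB used, total 3126.
Replace webhook-dispatcher and metrics-collector with geo-lookup: the trade gains 33 net, giving 3159 at 37 GB.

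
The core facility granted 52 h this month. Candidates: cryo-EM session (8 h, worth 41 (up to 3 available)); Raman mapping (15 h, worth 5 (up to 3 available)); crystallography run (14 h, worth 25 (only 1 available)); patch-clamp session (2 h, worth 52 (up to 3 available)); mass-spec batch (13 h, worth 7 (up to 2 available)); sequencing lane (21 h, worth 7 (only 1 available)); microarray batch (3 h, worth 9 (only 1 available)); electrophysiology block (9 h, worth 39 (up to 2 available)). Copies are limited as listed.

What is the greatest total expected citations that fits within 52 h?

By expected citations per h: patch-clamp session 26.00, cryo-EM session 5.12, electrophysiology block 4.33 lead.
Best packing: 3×cryo-EM session + 3×patch-clamp session + microarray batch + 2×electrophysiology block — 51 h, 366 total.
The spare 1 h is too small for any remaining experiment, and no exchange beats 366.

366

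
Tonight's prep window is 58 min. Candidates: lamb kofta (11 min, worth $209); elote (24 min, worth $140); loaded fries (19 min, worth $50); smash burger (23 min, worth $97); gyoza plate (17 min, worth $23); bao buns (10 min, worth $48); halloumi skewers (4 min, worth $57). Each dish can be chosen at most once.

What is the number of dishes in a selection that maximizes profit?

4

Best achievable profit is 456.
lamb kofta + elote + loaded fries + halloumi skewers hits 456 at 58 min.
All optima have 4 dishes.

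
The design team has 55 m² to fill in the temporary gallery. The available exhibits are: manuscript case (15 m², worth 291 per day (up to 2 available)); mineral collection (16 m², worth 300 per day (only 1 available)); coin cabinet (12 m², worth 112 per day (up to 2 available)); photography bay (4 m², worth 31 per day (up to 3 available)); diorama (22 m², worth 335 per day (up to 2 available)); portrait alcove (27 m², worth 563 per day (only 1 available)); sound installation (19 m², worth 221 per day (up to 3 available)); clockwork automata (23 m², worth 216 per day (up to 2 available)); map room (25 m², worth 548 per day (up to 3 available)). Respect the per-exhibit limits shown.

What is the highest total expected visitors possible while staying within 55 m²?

1130

Greedy by ratio would take photography bay + 2×map room: 54 m² used, total 1127.
The 29 m² tied up in photography bay and map room is better spent on 2×manuscript case — total rises to 1130 (55 m²).
No other feasible combination exceeds 1130.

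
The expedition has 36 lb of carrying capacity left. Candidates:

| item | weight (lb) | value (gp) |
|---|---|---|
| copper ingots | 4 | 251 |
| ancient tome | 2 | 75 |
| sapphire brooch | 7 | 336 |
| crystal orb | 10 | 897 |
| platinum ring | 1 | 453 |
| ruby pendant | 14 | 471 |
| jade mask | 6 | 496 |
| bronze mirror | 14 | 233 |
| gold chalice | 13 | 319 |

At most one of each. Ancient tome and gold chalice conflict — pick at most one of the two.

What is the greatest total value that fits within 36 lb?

2568

The ratio heuristic lands on copper ingots + ancient tome + sapphire brooch + crystal orb + platinum ring + jade mask (2508) but leaves 6 lb idle.
Dropping ancient tome and sapphire brooch frees 9 lb; slotting in ruby pendant (14 lb) lifts the total to 2568 at 35 lb.
No other feasible combination exceeds 2568.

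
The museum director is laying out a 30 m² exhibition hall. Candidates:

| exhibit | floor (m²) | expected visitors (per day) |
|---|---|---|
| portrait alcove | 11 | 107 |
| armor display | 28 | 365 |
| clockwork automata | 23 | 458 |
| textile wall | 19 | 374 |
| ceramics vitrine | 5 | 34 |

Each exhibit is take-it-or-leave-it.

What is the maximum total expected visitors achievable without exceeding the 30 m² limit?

492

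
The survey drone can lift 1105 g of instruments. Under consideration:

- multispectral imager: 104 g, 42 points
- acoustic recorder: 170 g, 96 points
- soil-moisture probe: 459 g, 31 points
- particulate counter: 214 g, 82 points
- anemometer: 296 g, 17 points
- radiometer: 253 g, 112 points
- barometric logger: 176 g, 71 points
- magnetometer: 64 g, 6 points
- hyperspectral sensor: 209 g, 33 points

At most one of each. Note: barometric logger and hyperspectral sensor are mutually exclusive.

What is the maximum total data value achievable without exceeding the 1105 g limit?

By data value per g: acoustic recorder 0.56, radiometer 0.44, multispectral imager 0.40, barometric logger 0.40 lead.
The ratio ordering already packs tightly: multispectral imager + acoustic recorder + particulate counter + radiometer + barometric logger + magnetometer, 981 g, 409.
No other feasible combination exceeds 409.

409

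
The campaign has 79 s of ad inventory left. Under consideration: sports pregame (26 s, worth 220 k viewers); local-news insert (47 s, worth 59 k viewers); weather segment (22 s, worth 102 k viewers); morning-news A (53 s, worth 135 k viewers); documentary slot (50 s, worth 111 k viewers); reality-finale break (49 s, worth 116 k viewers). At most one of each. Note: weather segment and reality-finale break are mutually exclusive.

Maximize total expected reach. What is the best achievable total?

Ranking by ratio (expected reach/s): sports pregame 8.46, weather segment 4.64, morning-news A 2.55, reality-finale break 2.37.
Greedy by ratio would take sports pregame + weather segment: 48 s used, total 322.
Dropping weather segment frees 22 s; slotting in morning-news A (53 s) lifts the total to 355 at 79 s.
No other feasible combination exceeds 355.

355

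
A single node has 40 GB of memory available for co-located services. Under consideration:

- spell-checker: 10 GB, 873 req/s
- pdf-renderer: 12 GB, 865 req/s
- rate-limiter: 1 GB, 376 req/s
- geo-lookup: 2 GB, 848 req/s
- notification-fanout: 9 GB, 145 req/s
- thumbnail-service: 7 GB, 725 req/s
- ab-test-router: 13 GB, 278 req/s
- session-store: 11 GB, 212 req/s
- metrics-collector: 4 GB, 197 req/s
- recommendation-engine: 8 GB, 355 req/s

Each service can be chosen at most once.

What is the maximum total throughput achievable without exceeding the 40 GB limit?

4042

Greedy by ratio would take spell-checker + pdf-renderer + rate-limiter + geo-lookup + thumbnail-service + metrics-collector: 36 GB used, total 3884.
Dropping metrics-collector frees 4 GB; slotting in recommendation-engine (8 GB) lifts the total to 4042 at 40 GB.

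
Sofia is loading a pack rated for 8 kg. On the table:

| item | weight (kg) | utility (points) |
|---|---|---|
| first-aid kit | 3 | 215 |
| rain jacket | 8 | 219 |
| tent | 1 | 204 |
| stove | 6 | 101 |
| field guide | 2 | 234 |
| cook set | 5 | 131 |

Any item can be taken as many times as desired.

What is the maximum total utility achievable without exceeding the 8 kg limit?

1632

8×tent uses 8 of the 8 kg and totals 1632.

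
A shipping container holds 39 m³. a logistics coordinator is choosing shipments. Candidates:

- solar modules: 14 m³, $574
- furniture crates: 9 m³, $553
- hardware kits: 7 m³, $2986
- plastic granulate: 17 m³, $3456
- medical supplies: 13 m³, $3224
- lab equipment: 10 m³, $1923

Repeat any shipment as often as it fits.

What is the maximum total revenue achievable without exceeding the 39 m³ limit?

The ratio ordering already packs tightly: 5×hardware kits, 35 m³, 14930.
That's the maximum — no swap from here does better than 14930.

14930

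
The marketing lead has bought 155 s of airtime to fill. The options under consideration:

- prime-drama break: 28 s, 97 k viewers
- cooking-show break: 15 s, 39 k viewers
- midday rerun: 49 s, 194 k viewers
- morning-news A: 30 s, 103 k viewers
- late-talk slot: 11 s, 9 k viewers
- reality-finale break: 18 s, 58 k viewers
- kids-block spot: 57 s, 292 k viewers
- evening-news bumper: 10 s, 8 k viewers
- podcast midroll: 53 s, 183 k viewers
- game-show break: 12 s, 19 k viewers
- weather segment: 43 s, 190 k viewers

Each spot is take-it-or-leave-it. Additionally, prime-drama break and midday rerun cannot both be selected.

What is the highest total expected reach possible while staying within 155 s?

676

The ratio ordering already packs tightly: midday rerun + kids-block spot + weather segment, 149 s, 676.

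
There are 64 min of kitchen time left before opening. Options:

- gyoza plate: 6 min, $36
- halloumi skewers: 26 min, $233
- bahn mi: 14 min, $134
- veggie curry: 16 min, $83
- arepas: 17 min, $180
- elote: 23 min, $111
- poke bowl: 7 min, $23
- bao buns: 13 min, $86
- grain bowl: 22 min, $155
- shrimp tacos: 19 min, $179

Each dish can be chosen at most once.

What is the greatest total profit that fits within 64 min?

592

Taking the top-ratio dishes first gives bahn mi + arepas + bao buns + shrimp tacos for 579 (63 min).
The 27 min tied up in bahn mi and bao buns is better spent on halloumi skewers — total rises to 592 (62 min).
That's the maximum — no swap from here does better than 592.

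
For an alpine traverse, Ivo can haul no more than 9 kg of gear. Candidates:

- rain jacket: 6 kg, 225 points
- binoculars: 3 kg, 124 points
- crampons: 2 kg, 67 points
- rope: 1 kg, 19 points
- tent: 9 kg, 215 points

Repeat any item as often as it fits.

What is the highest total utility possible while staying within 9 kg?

372

By utility per kg: binoculars 41.33, rain jacket 37.50, crampons 33.50 lead.
3×binoculars uses 9 of the 9 kg and totals 372.
Nothing else within 9 kg beats 372.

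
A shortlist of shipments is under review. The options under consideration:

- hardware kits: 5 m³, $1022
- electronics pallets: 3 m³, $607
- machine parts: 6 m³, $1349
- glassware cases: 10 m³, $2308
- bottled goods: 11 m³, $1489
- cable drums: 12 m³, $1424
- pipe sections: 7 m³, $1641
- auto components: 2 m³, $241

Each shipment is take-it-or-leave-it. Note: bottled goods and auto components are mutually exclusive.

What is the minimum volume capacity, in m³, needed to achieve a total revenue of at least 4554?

Need the lightest bundle worth ≥ 4554.
electronics pallets + glassware cases + pipe sections reaches 4556 using 20 m³.
No combination under 20 m³ hits 4554.

20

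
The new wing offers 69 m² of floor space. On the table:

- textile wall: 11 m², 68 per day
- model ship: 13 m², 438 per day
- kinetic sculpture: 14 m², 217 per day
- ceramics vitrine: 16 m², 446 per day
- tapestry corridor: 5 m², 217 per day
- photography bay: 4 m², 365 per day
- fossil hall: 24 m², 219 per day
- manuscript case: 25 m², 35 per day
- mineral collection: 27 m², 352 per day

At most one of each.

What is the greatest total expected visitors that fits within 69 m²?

1818

Ranking by ratio (expected visitors/m²): photography bay 91.25, tapestry corridor 43.40, model ship 33.69.
Taking the top-ratio exhibits first gives textile wall + model ship + kinetic sculpture + ceramics vitrine + tapestry corridor + photography bay for 1751 (63 m²).
Replace textile wall and kinetic sculpture with mineral collection: the trade gains 67 net, giving 1818 at 65 m².
The closest alternative, textile wall + model ship + kinetic sculpture + ceramics vitrine + tapestry corridor + photography bay, reaches only 1751.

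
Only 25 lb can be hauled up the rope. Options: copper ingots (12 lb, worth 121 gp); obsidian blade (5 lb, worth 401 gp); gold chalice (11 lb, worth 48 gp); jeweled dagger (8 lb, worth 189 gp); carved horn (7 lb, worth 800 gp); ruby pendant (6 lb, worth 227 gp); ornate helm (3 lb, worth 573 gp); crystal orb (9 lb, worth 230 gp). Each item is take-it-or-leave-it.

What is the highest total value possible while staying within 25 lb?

2004

A density-first pass picks obsidian blade + carved horn + ruby pendant + ornate helm — 2001 at 21 lb.
The 6 lb tied up in ruby pendant is better spent on crystal orb — total rises to 2004 (24 lb).
Runner-up obsidian blade + carved horn + ruby pendant + ornate helm tops out at 2001.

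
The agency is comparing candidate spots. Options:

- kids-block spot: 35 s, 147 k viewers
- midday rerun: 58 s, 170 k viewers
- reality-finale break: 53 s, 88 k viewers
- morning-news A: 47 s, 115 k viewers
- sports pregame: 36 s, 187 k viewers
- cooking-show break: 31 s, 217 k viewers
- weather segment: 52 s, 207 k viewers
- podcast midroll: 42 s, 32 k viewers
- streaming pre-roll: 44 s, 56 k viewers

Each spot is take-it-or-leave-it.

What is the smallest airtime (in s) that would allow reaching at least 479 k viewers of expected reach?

102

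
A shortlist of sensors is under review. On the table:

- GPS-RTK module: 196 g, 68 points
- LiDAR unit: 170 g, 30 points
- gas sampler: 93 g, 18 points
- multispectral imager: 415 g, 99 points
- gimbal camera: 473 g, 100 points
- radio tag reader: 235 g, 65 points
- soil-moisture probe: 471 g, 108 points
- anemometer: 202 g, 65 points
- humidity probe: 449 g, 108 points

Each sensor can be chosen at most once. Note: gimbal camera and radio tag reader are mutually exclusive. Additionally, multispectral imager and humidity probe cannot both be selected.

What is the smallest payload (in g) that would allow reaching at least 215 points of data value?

Minimise g subject to total data value ≥ 215.
GPS-RTK module + gas sampler + radio tag reader + anemometer reaches 216 using 726 g.
No combination under 726 g hits 215.

726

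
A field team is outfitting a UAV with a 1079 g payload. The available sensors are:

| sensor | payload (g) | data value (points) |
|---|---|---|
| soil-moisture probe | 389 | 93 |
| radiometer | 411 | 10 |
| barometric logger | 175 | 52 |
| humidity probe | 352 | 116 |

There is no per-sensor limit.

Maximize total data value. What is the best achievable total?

348

Ranking by ratio (data value/g): humidity probe 0.33, barometric logger 0.30, soil-moisture probe 0.24.
3×humidity probe uses 1056 of the 1079 g and totals 348.
Every other selection either busts 1079 g or fails to beat 348.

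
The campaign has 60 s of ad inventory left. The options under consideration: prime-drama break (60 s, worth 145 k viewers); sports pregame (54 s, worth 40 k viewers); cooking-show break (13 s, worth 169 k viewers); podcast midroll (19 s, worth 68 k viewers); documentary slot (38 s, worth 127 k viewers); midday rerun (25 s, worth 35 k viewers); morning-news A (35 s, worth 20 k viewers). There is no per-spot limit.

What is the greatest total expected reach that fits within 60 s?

676

Density check — cooking-show break 13.00, podcast midroll 3.58, documentary slot 3.34, prime-drama break 2.42 are the best per s.
Taking 4×cooking-show break: 52 s used, 676 in expected reach.
No other feasible combination exceeds 676.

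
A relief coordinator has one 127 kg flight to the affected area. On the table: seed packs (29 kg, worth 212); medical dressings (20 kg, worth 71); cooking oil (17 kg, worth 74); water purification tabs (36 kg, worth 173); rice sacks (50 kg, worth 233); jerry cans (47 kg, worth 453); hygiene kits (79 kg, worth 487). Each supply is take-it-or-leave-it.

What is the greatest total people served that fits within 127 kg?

940

Taking the top-ratio supplies first gives seed packs + water purification tabs + jerry cans for 838 (112 kg).
Replace seed packs and water purification tabs with hygiene kits: the trade gains 102 net, giving 940 at 126 kg.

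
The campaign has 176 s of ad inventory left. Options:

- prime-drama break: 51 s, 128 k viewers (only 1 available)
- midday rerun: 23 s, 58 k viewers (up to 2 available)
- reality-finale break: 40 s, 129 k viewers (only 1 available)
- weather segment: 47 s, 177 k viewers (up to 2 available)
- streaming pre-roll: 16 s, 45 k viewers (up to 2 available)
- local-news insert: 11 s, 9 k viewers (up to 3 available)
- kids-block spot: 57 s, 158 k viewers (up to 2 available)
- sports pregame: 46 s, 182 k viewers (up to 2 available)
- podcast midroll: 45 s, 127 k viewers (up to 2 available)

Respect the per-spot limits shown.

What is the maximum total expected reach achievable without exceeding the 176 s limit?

The ratio ordering already packs tightly: weather segment + 2×streaming pre-roll + 2×sports pregame, 171 s, 631.

631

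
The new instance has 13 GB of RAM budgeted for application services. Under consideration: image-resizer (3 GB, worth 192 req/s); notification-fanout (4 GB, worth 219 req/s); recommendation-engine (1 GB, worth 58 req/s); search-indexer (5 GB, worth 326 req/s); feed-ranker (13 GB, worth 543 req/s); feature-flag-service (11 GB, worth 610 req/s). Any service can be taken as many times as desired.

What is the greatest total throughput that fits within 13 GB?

844

By throughput per GB: search-indexer 65.20, image-resizer 64.00, recommendation-engine 58.00, feature-flag-service 55.45 lead.
Image-resizer + 2×search-indexer uses 13 of the 13 GB and totals 844.
That's the maximum — no swap from here does better than 844.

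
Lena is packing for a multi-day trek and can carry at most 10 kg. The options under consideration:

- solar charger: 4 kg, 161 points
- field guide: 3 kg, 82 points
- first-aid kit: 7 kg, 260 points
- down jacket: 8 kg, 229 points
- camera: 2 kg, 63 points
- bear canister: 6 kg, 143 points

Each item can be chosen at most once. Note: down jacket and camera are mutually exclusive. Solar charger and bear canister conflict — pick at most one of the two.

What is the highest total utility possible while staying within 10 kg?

342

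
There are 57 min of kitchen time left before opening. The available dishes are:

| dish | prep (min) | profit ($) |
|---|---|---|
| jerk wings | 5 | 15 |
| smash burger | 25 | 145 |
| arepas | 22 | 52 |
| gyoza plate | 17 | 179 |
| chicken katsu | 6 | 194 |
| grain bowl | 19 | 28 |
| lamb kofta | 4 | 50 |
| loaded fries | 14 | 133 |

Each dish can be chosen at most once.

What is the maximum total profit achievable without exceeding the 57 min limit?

By profit per min: chicken katsu 32.33, lamb kofta 12.50, gyoza plate 10.53, loaded fries 9.50 lead.
Filling by ratio: jerk wings + gyoza plate + chicken katsu + lamb kofta + loaded fries for 571, with 11 min left unused.
Replace loaded fries with smash burger: the trade gains 12 net, giving 583 at 57 min.

583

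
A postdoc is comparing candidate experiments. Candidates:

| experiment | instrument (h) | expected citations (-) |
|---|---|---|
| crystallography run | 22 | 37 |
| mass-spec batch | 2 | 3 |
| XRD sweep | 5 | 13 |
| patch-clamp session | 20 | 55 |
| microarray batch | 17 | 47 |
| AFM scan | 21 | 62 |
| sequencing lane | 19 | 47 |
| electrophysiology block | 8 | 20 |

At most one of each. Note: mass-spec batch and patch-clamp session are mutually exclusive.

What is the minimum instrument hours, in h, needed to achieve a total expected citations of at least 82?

29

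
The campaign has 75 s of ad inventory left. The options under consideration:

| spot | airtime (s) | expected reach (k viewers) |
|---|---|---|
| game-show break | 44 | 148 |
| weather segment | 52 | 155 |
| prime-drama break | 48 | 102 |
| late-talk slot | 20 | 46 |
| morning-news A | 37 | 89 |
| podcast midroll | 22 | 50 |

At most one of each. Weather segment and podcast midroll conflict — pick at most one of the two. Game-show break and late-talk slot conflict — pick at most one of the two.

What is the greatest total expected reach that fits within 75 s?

201

Best packing: weather segment + late-talk slot — 72 s, 201 total.
The closest alternative, game-show break + podcast midroll, reaches only 198.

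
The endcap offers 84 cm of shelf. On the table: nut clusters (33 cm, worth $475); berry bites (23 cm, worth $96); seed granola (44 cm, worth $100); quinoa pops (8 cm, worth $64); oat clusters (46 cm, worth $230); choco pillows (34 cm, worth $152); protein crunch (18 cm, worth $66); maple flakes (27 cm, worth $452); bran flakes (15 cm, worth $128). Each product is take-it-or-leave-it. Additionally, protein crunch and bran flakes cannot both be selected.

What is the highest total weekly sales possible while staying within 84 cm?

1119

Nut clusters + quinoa pops + maple flakes + bran flakes uses 83 of the 84 cm and totals 1119.
The spare 1 cm is too small for any remaining product, and no feasible exchange beats 1119.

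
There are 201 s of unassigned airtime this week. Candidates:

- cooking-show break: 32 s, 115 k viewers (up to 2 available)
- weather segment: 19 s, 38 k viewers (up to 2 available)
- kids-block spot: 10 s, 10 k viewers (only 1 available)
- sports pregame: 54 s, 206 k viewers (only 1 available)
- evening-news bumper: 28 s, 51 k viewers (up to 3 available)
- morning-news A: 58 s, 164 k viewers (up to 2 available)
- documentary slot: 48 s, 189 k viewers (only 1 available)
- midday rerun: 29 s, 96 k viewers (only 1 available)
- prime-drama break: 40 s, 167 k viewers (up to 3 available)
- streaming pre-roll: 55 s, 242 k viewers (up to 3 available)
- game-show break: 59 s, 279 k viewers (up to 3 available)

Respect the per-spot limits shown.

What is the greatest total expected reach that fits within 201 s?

Ranking by ratio (expected reach/s): game-show break 4.73, streaming pre-roll 4.40, prime-drama break 4.17, documentary slot 3.94.
Greedy by ratio would take weather segment + 3×game-show break: 196 s used, total 875.
The 78 s tied up in weather segment and game-show break is better spent on 2×prime-drama break — total rises to 892 (198 s).
Nothing else within 201 s beats 892.

892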